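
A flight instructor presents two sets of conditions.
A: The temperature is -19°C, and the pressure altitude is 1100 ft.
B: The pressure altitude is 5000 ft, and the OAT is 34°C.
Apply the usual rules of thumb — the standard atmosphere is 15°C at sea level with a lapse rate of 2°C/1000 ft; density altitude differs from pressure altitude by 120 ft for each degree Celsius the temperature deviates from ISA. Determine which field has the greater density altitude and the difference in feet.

A: ISA temp = 12.8°C, deviation -31.8°C, DA = 1100 + 120 × (-31.8) = -2716 ft.
B: ISA temp = 5°C, deviation +29°C, DA = 5000 + 120 × 29 = 8480 ft.
B is higher by 8480 − (-2716) = 11196 ft.

B by 11196 ft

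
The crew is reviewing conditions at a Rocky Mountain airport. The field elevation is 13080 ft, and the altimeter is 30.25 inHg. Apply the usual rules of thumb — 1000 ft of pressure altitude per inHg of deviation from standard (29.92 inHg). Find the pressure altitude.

12750 ft

Pressure correction = (29.92 − 30.25) × 1000 = -330 ft.
Pressure altitude = 13080 + (-330) = 12750 ft.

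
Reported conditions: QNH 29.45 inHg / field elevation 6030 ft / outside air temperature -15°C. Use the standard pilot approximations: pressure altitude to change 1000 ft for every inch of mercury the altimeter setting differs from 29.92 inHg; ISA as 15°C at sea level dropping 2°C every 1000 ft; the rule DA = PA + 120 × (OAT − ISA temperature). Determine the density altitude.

4460 ft

Pressure altitude = 6030 + (29.92 − 29.45) × 1000 = 6030 + (+470) = 6500 ft.
ISA temperature at 6500 ft = 15 − 2 × (6500/1000) = 2°C.
ISA deviation = -15 − 2 = -17°C.
Density altitude = 6500 + 120 × (-17) = 4460 ft.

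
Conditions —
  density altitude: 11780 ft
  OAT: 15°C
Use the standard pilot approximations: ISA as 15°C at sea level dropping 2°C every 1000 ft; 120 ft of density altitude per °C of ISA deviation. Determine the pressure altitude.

DA = PA + 120 × (OAT − (15 − 2·PA/1000)) = PA + 120·OAT − 1800 + 0.24·PA = 1.24·PA + 120·OAT − 1800.
So 1.24·PA = 11780 − 120 × 15 + 1800 = 11780.
PA = 11780 / 1.24 = 9500 ft.

9500 ft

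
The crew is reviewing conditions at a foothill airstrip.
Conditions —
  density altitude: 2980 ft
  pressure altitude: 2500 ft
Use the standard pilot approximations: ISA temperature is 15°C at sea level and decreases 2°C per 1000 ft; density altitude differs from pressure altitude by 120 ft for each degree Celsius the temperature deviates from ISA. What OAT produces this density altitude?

14°C

Density altitude − pressure altitude = 2980 − 2500 = +480 ft.
At 120 ft/°C that is an ISA deviation of 480/120 = +4°C.
ISA temperature at 2500 ft = 15 − 2 × (2500/1000) = 10°C.
OAT = ISA + deviation = 10 + (+4) = 14°C.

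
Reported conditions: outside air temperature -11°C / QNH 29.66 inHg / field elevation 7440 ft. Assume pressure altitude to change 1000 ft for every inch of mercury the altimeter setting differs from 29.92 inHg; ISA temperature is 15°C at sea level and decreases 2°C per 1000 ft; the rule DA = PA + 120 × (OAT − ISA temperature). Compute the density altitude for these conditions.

6428 ft

Pressure altitude = 7440 + (29.92 − 29.66) × 1000 = 7440 + (+260) = 7700 ft.
ISA temperature at 7700 ft = 15 − 2 × (7700/1000) = -0.4°C.
ISA deviation = -11 − (-0.4) = -10.6°C.
Density altitude = 7700 + 120 × (-10.6) = 6428 ft.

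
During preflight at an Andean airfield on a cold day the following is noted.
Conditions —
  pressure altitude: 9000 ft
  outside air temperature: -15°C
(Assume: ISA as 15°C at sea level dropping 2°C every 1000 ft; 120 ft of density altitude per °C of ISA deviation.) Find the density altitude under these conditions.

7560 ft

ISA temperature at 9000 ft = 15 − 2 × (9000/1000) = -3°C.
ISA deviation = -15 − (-3) = -12°C.
Density altitude = 9000 + 120 × (-12) = 9000 + (-1440) = 7560 ft.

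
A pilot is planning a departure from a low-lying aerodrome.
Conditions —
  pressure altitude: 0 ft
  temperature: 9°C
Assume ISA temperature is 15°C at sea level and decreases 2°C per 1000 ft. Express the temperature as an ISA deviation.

ISA temperature at 0 ft = 15 − 2 × (0/1000) = 15°C.
Deviation = OAT − ISA = 9 − 15 = -6°C.

ISA-6°C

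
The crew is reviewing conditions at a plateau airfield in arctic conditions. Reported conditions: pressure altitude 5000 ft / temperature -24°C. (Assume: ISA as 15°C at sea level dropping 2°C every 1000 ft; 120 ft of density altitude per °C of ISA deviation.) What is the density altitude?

ISA temperature at 5000 ft = 15 − 2 × (5000/1000) = 5°C.
ISA deviation = -24 − 5 = -29°C.
Density altitude = 5000 + 120 × (-29) = 5000 + (-3480) = 1520 ft.

1520 ft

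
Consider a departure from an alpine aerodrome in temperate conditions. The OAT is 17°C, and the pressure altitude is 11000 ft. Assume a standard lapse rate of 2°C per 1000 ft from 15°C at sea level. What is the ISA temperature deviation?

ISA temperature at 11000 ft = 15 − 2 × (11000/1000) = -7°C.
Deviation = OAT − ISA = 17 − (-7) = +24°C.

ISA+24°C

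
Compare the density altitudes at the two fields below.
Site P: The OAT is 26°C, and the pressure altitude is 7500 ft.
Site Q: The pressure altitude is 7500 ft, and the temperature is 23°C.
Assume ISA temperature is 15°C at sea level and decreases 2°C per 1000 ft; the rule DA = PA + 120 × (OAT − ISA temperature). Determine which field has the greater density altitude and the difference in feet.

Site P: ISA temp = 0°C, deviation +26°C, DA = 7500 + 120 × 26 = 10620 ft.
Site Q: ISA temp = 0°C, deviation +23°C, DA = 7500 + 120 × 23 = 10260 ft.
Site P is higher by 10620 − 10260 = 360 ft.

Site P by 360 ft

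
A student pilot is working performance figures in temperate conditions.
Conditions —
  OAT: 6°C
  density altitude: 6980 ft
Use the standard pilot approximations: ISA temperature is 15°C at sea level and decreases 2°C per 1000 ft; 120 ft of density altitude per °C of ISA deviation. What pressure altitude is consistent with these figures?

6500 ft

DA = PA + 120 × (OAT − (15 − 2·PA/1000)) = PA + 120·OAT − 1800 + 0.24·PA = 1.24·PA + 120·OAT − 1800.
So 1.24·PA = 6980 − 120 × 6 + 1800 = 8060.
PA = 8060 / 1.24 = 6500 ft.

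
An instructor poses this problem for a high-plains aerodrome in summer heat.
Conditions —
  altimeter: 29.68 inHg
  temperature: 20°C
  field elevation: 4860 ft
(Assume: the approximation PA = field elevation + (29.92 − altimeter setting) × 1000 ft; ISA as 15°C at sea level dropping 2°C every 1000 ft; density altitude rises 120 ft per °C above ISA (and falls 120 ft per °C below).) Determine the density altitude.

Pressure altitude = 4860 + (29.92 − 29.68) × 1000 = 4860 + (+240) = 5100 ft.
ISA temperature at 5100 ft = 15 − 2 × (5100/1000) = 4.8°C.
ISA deviation = 20 − 4.8 = +15.2°C.
Density altitude = 5100 + 120 × (15.2) = 6924 ft.

6924 ft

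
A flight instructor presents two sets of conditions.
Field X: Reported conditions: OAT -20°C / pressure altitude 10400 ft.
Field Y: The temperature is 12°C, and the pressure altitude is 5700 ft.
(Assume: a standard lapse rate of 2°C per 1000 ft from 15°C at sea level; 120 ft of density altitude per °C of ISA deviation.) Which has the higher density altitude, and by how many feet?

Field X: ISA temp = -5.8°C, deviation -14.2°C, DA = 10400 + 120 × (-14.2) = 8696 ft.
Field Y: ISA temp = 3.6°C, deviation +8.4°C, DA = 5700 + 120 × 8.4 = 6708 ft.
Field X is higher by 8696 − 6708 = 1988 ft.

Field X by 1988 ft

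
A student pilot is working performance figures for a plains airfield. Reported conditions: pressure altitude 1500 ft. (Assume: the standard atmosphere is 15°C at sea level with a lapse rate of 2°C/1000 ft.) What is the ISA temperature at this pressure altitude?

ISA temperature = 15 − 2 × (1500/1000) = 15 − 3 = 12°C.

12°C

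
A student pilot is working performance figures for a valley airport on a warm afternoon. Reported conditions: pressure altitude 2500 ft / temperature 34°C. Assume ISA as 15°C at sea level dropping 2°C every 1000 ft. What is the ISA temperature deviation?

ISA temperature at 2500 ft = 15 − 2 × (2500/1000) = 10°C.
Deviation = OAT − ISA = 34 − 10 = +24°C.

ISA+24°C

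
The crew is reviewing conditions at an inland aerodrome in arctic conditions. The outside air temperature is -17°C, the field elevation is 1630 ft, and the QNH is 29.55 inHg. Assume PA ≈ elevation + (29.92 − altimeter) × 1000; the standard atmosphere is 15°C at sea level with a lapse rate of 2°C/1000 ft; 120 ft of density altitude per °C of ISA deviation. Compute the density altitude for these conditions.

-1360 ft

Pressure altitude = 1630 + (29.92 − 29.55) × 1000 = 1630 + (+370) = 2000 ft.
ISA temperature at 2000 ft = 15 − 2 × (2000/1000) = 11°C.
ISA deviation = -17 − 11 = -28°C.
Density altitude = 2000 + 120 × (-28) = -1360 ft.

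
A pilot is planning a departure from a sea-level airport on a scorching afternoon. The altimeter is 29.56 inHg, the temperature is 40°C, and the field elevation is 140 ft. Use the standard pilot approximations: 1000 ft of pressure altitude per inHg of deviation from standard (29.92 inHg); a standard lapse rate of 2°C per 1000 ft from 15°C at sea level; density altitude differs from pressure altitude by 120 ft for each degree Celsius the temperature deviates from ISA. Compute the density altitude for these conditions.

3620 ft

Pressure altitude = 140 + (29.92 − 29.56) × 1000 = 140 + (+360) = 500 ft.
ISA temperature at 500 ft = 15 − 2 × (500/1000) = 14°C.
ISA deviation = 40 − 14 = +26°C.
Density altitude = 500 + 120 × (26) = 3620 ft.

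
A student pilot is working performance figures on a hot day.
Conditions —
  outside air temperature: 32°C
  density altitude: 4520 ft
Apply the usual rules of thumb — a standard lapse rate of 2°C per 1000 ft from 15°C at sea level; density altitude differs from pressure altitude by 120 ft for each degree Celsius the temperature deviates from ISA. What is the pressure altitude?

DA = PA + 120 × (OAT − (15 − 2·PA/1000)) = PA + 120·OAT − 1800 + 0.24·PA = 1.24·PA + 120·OAT − 1800.
So 1.24·PA = 4520 − 120 × 32 + 1800 = 2480.
PA = 2480 / 1.24 = 2000 ft.

2000 ft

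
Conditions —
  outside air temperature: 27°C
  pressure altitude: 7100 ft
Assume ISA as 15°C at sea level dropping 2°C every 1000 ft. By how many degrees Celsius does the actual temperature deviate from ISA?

ISA temperature at 7100 ft = 15 − 2 × (7100/1000) = 0.8°C.
Deviation = OAT − ISA = 27 − 0.8 = +26.2°C.

ISA+26.2°C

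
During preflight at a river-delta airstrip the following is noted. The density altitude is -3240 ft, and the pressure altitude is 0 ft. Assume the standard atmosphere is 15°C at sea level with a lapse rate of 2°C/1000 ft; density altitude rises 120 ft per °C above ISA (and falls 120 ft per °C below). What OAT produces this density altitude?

Density altitude − pressure altitude = -3240 − 0 = -3240 ft.
At 120 ft/°C that is an ISA deviation of -3240/120 = -27°C.
ISA temperature at 0 ft = 15 − 2 × (0/1000) = 15°C.
OAT = ISA + deviation = 15 + (-27) = -12°C.

-12°C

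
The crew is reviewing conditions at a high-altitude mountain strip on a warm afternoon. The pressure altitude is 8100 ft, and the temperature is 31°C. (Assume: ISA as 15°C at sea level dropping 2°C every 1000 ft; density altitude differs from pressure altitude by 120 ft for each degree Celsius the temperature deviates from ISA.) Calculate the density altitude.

ISA temperature at 8100 ft = 15 − 2 × (8100/1000) = -1.2°C.
ISA deviation = 31 − (-1.2) = +32.2°C.
Density altitude = 8100 + 120 × (32.2) = 8100 + (+3864) = 11964 ft.

11964 ft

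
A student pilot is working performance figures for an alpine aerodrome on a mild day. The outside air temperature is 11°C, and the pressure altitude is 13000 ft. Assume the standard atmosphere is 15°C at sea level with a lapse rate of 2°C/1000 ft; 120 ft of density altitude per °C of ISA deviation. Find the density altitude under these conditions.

15640 ft

ISA temperature at 13000 ft = 15 − 2 × (13000/1000) = -11°C.
ISA deviation = 11 − (-11) = +22°C.
Density altitude = 13000 + 120 × (22) = 13000 + (+2640) = 15640 ft.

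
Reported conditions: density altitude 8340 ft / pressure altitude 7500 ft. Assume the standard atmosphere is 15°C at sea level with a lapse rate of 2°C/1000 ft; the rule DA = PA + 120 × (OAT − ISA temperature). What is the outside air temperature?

Density altitude − pressure altitude = 8340 − 7500 = +840 ft.
At 120 ft/°C that is an ISA deviation of 840/120 = +7°C.
ISA temperature at 7500 ft = 15 − 2 × (7500/1000) = 0°C.
OAT = ISA + deviation = 0 + (+7) = 7°C.

7°C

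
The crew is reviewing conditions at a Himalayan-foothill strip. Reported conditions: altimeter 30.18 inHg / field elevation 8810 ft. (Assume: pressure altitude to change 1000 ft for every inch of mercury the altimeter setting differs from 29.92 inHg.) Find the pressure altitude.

8550 ft

Pressure correction = (29.92 − 30.18) × 1000 = -260 ft.
Pressure altitude = 8810 + (-260) = 8550 ft.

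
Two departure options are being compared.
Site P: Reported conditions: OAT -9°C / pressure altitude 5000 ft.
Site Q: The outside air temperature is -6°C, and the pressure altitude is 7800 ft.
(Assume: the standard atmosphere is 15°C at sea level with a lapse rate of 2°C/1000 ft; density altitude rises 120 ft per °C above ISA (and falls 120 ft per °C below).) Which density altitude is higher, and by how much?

Site P: ISA temp = 5°C, deviation -14°C, DA = 5000 + 120 × (-14) = 3320 ft.
Site Q: ISA temp = -0.6°C, deviation -5.4°C, DA = 7800 + 120 × (-5.4) = 7152 ft.
Site Q is higher by 7152 − 3320 = 3832 ft.

Site Q by 3832 ft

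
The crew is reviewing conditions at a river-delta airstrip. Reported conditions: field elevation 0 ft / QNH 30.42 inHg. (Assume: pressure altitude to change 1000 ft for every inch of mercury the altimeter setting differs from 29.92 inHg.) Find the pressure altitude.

Pressure correction = (29.92 − 30.42) × 1000 = -500 ft.
Pressure altitude = 0 + (-500) = -500 ft.

-500 ft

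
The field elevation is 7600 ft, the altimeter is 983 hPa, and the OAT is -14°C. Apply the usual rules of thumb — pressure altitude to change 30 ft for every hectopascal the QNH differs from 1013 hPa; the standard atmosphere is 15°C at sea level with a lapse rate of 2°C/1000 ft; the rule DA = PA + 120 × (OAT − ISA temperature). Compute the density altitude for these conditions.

Pressure altitude = 7600 + (1013 − 983) × 30 = 7600 + (+900) = 8500 ft.
ISA temperature at 8500 ft = 15 − 2 × (8500/1000) = -2°C.
ISA deviation = -14 − (-2) = -12°C.
Density altitude = 8500 + 120 × (-12) = 7060 ft.

7060 ft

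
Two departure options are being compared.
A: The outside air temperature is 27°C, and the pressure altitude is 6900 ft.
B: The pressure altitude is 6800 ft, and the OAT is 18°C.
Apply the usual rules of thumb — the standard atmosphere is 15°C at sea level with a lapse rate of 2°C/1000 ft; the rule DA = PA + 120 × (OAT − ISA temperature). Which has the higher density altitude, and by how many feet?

A: ISA temp = 1.2°C, deviation +25.8°C, DA = 6900 + 120 × 25.8 = 9996 ft.
B: ISA temp = 1.4°C, deviation +16.6°C, DA = 6800 + 120 × 16.6 = 8792 ft.
A is higher by 9996 − 8792 = 1204 ft.

A by 1204 ft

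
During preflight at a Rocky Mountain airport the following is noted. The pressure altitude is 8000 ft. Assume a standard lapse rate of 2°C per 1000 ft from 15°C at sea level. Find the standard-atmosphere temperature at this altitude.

-1°C

ISA temperature = 15 − 2 × (8000/1000) = 15 − 16 = -1°C.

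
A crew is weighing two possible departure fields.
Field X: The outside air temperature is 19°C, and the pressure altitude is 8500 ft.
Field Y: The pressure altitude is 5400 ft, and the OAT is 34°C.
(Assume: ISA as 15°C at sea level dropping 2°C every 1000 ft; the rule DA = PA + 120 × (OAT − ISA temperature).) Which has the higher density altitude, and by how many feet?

Field X by 2044 ft

Field X: ISA temp = -2°C, deviation +21°C, DA = 8500 + 120 × 21 = 11020 ft.
Field Y: ISA temp = 4.2°C, deviation +29.8°C, DA = 5400 + 120 × 29.8 = 8976 ft.
Field X is higher by 11020 − 8976 = 2044 ft.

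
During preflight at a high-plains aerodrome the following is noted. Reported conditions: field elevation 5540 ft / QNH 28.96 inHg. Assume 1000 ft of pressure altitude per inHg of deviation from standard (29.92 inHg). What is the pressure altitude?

Pressure correction = (29.92 − 28.96) × 1000 = +960 ft.
Pressure altitude = 5540 + (+960) = 6500 ft.

6500 ft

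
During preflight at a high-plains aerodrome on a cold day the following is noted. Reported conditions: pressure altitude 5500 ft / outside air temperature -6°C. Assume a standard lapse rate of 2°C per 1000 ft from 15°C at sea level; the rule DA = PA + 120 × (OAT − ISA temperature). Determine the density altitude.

ISA temperature at 5500 ft = 15 − 2 × (5500/1000) = 4°C.
ISA deviation = -6 − 4 = -10°C.
Density altitude = 5500 + 120 × (-10) = 5500 + (-1200) = 4300 ft.

4300 ft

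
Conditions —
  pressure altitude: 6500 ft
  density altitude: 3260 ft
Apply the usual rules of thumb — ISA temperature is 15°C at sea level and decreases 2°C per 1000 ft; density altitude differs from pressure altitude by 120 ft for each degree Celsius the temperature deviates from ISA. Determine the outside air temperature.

-25°C

Density altitude − pressure altitude = 3260 − 6500 = -3240 ft.
At 120 ft/°C that is an ISA deviation of -3240/120 = -27°C.
ISA temperature at 6500 ft = 15 − 2 × (6500/1000) = 2°C.
OAT = ISA + deviation = 2 + (-27) = -25°C.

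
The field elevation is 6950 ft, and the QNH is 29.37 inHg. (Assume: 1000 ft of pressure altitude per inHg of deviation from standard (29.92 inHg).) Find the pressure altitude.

Pressure correction = (29.92 − 29.37) × 1000 = +550 ft.
Pressure altitude = 6950 + (+550) = 7500 ft.

7500 ft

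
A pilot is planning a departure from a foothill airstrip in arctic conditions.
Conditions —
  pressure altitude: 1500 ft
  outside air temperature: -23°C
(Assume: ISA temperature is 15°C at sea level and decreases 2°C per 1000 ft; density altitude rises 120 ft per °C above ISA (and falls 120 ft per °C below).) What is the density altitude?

ISA temperature at 1500 ft = 15 − 2 × (1500/1000) = 12°C.
ISA deviation = -23 − 12 = -35°C.
Density altitude = 1500 + 120 × (-35) = 1500 + (-4200) = -2700 ft.

-2700 ft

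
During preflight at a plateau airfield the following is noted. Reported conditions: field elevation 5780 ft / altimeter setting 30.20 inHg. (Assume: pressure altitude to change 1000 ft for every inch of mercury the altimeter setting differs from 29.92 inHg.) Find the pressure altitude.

5500 ft

Pressure correction = (29.92 − 30.20) × 1000 = -280 ft.
Pressure altitude = 5780 + (-280) = 5500 ft.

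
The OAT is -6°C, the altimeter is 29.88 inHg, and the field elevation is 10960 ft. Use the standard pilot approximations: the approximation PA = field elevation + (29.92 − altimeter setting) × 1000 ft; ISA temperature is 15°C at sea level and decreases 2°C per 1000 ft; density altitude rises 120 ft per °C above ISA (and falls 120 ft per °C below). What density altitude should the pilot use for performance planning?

Pressure altitude = 10960 + (29.92 − 29.88) × 1000 = 10960 + (+40) = 11000 ft.
ISA temperature at 11000 ft = 15 − 2 × (11000/1000) = -7°C.
ISA deviation = -6 − (-7) = +1°C.
Density altitude = 11000 + 120 × (1) = 11120 ft.

11120 ft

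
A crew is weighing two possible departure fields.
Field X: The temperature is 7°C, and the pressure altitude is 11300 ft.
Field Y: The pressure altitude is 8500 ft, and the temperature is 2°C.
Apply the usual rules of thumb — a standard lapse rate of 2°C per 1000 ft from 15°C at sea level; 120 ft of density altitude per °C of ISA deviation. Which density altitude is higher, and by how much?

Field X by 4072 ft

Field X: ISA temp = -7.6°C, deviation +14.6°C, DA = 11300 + 120 × 14.6 = 13052 ft.
Field Y: ISA temp = -2°C, deviation +4°C, DA = 8500 + 120 × 4 = 8980 ft.
Field X is higher by 13052 − 8980 = 4072 ft.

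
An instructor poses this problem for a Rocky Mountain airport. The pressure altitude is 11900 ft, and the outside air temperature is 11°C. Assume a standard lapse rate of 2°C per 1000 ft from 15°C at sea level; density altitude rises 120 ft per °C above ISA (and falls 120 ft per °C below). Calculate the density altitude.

14276 ft

ISA temperature at 11900 ft = 15 − 2 × (11900/1000) = -8.8°C.
ISA deviation = 11 − (-8.8) = +19.8°C.
Density altitude = 11900 + 120 × (19.8) = 11900 + (+2376) = 14276 ft.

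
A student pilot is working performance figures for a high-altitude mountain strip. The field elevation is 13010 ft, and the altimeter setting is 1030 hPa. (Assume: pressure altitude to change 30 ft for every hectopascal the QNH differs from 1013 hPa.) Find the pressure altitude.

12500 ft

Pressure correction = (1013 − 1030) × 30 = -510 ft.
Pressure altitude = 13010 + (-510) = 12500 ft.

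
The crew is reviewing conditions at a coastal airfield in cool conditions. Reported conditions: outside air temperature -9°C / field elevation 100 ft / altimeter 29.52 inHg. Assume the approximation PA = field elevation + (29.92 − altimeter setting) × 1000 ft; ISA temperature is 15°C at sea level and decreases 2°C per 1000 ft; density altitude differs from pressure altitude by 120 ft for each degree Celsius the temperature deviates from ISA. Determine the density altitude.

-2260 ft

Pressure altitude = 100 + (29.92 − 29.52) × 1000 = 100 + (+400) = 500 ft.
ISA temperature at 500 ft = 15 − 2 × (500/1000) = 14°C.
ISA deviation = -9 − 14 = -23°C.
Density altitude = 500 + 120 × (-23) = -2260 ft.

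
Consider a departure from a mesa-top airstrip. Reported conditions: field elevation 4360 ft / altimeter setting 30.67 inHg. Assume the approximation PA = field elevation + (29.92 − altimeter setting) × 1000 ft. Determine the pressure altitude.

Pressure correction = (29.92 − 30.67) × 1000 = -750 ft.
Pressure altitude = 4360 + (-750) = 3610 ft.

3610 ft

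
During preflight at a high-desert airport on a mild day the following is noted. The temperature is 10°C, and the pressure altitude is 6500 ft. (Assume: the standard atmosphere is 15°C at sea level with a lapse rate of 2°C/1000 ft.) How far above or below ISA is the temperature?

ISA temperature at 6500 ft = 15 − 2 × (6500/1000) = 2°C.
Deviation = OAT − ISA = 10 − 2 = +8°C.

ISA+8°C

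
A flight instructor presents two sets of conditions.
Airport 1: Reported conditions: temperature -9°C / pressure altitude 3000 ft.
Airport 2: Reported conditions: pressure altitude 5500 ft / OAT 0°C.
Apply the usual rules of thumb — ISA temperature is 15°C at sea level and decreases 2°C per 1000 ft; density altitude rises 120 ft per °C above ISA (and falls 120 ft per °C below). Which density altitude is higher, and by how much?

Airport 1: ISA temp = 9°C, deviation -18°C, DA = 3000 + 120 × (-18) = 840 ft.
Airport 2: ISA temp = 4°C, deviation -4°C, DA = 5500 + 120 × (-4) = 5020 ft.
Airport 2 is higher by 5020 − 840 = 4180 ft.

Airport 2 by 4180 ft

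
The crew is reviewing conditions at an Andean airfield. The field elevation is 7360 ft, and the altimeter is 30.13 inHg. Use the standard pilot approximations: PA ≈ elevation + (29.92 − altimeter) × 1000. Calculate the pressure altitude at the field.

Pressure correction = (29.92 − 30.13) × 1000 = -210 ft.
Pressure altitude = 7360 + (-210) = 7150 ft.

7150 ft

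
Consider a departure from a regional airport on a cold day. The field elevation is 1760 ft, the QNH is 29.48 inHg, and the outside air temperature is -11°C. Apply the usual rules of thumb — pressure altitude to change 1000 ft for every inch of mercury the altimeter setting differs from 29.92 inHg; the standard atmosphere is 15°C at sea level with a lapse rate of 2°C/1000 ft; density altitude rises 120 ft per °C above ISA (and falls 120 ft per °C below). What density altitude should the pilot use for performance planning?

-392 ft

Pressure altitude = 1760 + (29.92 − 29.48) × 1000 = 1760 + (+440) = 2200 ft.
ISA temperature at 2200 ft = 15 − 2 × (2200/1000) = 10.6°C.
ISA deviation = -11 − 10.6 = -21.6°C.
Density altitude = 2200 + 120 × (-21.6) = -392 ft.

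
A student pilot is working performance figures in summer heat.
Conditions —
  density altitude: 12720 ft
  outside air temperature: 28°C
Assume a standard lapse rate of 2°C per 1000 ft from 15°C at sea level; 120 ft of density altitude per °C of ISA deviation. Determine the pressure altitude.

9000 ft

DA = PA + 120 × (OAT − (15 − 2·PA/1000)) = PA + 120·OAT − 1800 + 0.24·PA = 1.24·PA + 120·OAT − 1800.
So 1.24·PA = 12720 − 120 × 28 + 1800 = 11160.
PA = 11160 / 1.24 = 9000 ft.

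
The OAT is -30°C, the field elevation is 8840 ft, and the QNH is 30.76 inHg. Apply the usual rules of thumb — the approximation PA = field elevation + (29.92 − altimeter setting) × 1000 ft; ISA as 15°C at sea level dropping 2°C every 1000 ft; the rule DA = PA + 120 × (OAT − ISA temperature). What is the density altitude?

Pressure altitude = 8840 + (29.92 − 30.76) × 1000 = 8840 + (-840) = 8000 ft.
ISA temperature at 8000 ft = 15 − 2 × (8000/1000) = -1°C.
ISA deviation = -30 − (-1) = -29°C.
Density altitude = 8000 + 120 × (-29) = 4520 ft.

4520 ft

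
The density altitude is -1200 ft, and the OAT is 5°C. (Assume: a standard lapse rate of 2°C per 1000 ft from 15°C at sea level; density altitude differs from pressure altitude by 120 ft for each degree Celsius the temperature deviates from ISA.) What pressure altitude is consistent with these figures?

DA = PA + 120 × (OAT − (15 − 2·PA/1000)) = PA + 120·OAT − 1800 + 0.24·PA = 1.24·PA + 120·OAT − 1800.
So 1.24·PA = -1200 − 120 × 5 + 1800 = 0.
PA = 0 / 1.24 = 0 ft.

0 ft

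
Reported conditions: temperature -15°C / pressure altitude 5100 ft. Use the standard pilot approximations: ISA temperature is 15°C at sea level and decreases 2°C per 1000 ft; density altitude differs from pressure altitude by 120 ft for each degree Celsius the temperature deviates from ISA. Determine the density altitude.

ISA temperature at 5100 ft = 15 − 2 × (5100/1000) = 4.8°C.
ISA deviation = -15 − 4.8 = -19.8°C.
Density altitude = 5100 + 120 × (-19.8) = 5100 + (-2376) = 2724 ft.

2724 ft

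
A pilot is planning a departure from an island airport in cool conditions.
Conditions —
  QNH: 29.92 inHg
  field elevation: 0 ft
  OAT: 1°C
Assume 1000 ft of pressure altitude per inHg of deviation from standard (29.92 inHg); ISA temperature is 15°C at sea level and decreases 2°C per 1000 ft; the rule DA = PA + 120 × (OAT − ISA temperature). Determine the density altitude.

Pressure altitude = 0 + (29.92 − 29.92) × 1000 = 0 + (0) = 0 ft.
ISA temperature at 0 ft = 15 − 2 × (0/1000) = 15°C.
ISA deviation = 1 − 15 = -14°C.
Density altitude = 0 + 120 × (-14) = -1680 ft.

-1680 ft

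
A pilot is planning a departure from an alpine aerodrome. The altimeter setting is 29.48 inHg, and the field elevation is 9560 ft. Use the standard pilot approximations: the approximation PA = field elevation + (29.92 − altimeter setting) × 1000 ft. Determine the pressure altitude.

Pressure correction = (29.92 − 29.48) × 1000 = +440 ft.
Pressure altitude = 9560 + (+440) = 10000 ft.

10000 ft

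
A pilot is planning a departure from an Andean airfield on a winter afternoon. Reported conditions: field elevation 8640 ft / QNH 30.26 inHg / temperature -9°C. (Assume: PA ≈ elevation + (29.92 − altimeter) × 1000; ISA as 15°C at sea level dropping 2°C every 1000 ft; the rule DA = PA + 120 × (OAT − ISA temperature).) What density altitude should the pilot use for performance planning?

Pressure altitude = 8640 + (29.92 − 30.26) × 1000 = 8640 + (-340) = 8300 ft.
ISA temperature at 8300 ft = 15 − 2 × (8300/1000) = -1.6°C.
ISA deviation = -9 − (-1.6) = -7.4°C.
Density altitude = 8300 + 120 × (-7.4) = 7412 ft.

7412 ft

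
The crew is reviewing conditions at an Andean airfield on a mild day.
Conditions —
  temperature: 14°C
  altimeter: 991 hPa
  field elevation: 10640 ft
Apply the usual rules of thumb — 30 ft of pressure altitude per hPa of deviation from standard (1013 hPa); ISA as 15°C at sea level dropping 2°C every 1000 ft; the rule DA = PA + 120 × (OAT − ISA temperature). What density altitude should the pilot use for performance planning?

13892 ft

Pressure altitude = 10640 + (1013 − 991) × 30 = 10640 + (+660) = 11300 ft.
ISA temperature at 11300 ft = 15 − 2 × (11300/1000) = -7.6°C.
ISA deviation = 14 − (-7.6) = +21.6°C.
Density altitude = 11300 + 120 × (21.6) = 13892 ft.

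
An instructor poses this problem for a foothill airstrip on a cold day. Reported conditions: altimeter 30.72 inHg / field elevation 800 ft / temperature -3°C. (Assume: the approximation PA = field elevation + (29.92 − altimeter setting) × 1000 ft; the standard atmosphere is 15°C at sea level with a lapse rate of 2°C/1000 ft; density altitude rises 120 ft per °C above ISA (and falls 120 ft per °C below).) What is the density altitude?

-2160 ft

Pressure altitude = 800 + (29.92 − 30.72) × 1000 = 800 + (-800) = 0 ft.
ISA temperature at 0 ft = 15 − 2 × (0/1000) = 15°C.
ISA deviation = -3 − 15 = -18°C.
Density altitude = 0 + 120 × (-18) = -2160 ft.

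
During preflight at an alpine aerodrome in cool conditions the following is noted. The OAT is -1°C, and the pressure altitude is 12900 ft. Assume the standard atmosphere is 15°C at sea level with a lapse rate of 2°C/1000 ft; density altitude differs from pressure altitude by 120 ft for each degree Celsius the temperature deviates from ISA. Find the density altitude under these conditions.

14076 ft

ISA temperature at 12900 ft = 15 − 2 × (12900/1000) = -10.8°C.
ISA deviation = -1 − (-10.8) = +9.8°C.
Density altitude = 12900 + 120 × (9.8) = 12900 + (+1176) = 14076 ft.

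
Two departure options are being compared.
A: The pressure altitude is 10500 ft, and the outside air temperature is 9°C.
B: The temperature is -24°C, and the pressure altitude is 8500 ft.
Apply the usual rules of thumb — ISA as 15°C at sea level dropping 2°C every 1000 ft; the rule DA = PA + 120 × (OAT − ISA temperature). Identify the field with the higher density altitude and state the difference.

A by 6440 ft

A: ISA temp = -6°C, deviation +15°C, DA = 10500 + 120 × 15 = 12300 ft.
B: ISA temp = -2°C, deviation -22°C, DA = 8500 + 120 × (-22) = 5860 ft.
A is higher by 12300 − 5860 = 6440 ft.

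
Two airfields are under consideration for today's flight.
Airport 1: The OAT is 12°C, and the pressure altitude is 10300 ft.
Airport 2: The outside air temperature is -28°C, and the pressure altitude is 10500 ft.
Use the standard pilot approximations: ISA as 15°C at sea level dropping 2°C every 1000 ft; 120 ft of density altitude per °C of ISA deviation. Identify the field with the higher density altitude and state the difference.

Airport 1: ISA temp = -5.6°C, deviation +17.6°C, DA = 10300 + 120 × 17.6 = 12412 ft.
Airport 2: ISA temp = -6°C, deviation -22°C, DA = 10500 + 120 × (-22) = 7860 ft.
Airport 1 is higher by 12412 − 7860 = 4552 ft.

Airport 1 by 4552 ft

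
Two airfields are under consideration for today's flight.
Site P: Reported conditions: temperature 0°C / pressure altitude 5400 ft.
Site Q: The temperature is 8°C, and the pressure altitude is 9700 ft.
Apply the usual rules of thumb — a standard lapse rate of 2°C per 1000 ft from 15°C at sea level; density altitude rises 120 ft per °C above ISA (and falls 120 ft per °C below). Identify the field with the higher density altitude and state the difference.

Site P: ISA temp = 4.2°C, deviation -4.2°C, DA = 5400 + 120 × (-4.2) = 4896 ft.
Site Q: ISA temp = -4.4°C, deviation +12.4°C, DA = 9700 + 120 × 12.4 = 11188 ft.
Site Q is higher by 11188 − 4896 = 6292 ft.

Site Q by 6292 ft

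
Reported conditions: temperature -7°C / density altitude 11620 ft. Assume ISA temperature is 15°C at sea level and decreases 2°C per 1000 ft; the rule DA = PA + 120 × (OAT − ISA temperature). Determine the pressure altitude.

11500 ft

DA = PA + 120 × (OAT − (15 − 2·PA/1000)) = PA + 120·OAT − 1800 + 0.24·PA = 1.24·PA + 120·OAT − 1800.
So 1.24·PA = 11620 − 120 × (-7) + 1800 = 14260.
PA = 14260 / 1.24 = 11500 ft.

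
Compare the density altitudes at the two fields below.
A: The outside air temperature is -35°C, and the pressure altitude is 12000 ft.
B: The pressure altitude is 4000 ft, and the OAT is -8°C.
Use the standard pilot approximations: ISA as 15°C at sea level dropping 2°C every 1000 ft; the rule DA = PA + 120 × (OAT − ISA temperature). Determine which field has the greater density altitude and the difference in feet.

A by 6680 ft

A: ISA temp = -9°C, deviation -26°C, DA = 12000 + 120 × (-26) = 8880 ft.
B: ISA temp = 7°C, deviation -15°C, DA = 4000 + 120 × (-15) = 2200 ft.
A is higher by 8880 − 2200 = 6680 ft.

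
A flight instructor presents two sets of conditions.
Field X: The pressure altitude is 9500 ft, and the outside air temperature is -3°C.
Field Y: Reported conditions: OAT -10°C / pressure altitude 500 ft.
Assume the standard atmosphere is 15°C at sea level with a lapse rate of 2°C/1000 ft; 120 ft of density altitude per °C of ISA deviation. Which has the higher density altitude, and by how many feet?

Field X by 12000 ft

Field X: ISA temp = -4°C, deviation +1°C, DA = 9500 + 120 × 1 = 9620 ft.
Field Y: ISA temp = 14°C, deviation -24°C, DA = 500 + 120 × (-24) = -2380 ft.
Field X is higher by 9620 − (-2380) = 12000 ft.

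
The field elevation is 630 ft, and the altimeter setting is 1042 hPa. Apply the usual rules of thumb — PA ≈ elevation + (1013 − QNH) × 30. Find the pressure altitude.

-240 ft

Pressure correction = (1013 − 1042) × 30 = -870 ft.
Pressure altitude = 630 + (-870) = -240 ft.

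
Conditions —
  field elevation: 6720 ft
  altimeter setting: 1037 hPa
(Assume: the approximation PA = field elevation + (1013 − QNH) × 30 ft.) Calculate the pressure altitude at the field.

Pressure correction = (1013 − 1037) × 30 = -720 ft.
Pressure altitude = 6720 + (-720) = 6000 ft.

6000 ft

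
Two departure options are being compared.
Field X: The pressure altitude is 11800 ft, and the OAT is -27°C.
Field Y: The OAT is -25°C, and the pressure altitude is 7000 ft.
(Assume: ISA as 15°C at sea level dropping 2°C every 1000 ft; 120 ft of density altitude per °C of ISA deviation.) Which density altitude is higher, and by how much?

Field X: ISA temp = -8.6°C, deviation -18.4°C, DA = 11800 + 120 × (-18.4) = 9592 ft.
Field Y: ISA temp = 1°C, deviation -26°C, DA = 7000 + 120 × (-26) = 3880 ft.
Field X is higher by 9592 − 3880 = 5712 ft.

Field X by 5712 ft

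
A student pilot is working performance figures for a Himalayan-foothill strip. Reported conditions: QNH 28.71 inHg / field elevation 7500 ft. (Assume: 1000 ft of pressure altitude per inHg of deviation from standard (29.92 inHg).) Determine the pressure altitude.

Pressure correction = (29.92 − 28.71) × 1000 = +1210 ft.
Pressure altitude = 7500 + (+1210) = 8710 ft.

8710 ft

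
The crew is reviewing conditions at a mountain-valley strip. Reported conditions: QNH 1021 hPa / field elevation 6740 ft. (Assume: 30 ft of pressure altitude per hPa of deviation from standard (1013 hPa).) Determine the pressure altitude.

6500 ft

Pressure correction = (1013 − 1021) × 30 = -240 ft.
Pressure altitude = 6740 + (-240) = 6500 ft.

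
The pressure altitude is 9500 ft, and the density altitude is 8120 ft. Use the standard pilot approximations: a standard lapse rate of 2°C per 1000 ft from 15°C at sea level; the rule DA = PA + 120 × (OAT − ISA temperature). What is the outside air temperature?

-15.5°C

Density altitude − pressure altitude = 8120 − 9500 = -1380 ft.
At 120 ft/°C that is an ISA deviation of -1380/120 = -11.5°C.
ISA temperature at 9500 ft = 15 − 2 × (9500/1000) = -4°C.
OAT = ISA + deviation = -4 + (-11.5) = -15.5°C.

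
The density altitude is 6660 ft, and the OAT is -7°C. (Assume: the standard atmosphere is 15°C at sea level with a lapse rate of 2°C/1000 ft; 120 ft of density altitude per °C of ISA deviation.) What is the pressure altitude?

DA = PA + 120 × (OAT − (15 − 2·PA/1000)) = PA + 120·OAT − 1800 + 0.24·PA = 1.24·PA + 120·OAT − 1800.
So 1.24·PA = 6660 − 120 × (-7) + 1800 = 9300.
PA = 9300 / 1.24 = 7500 ft.

7500 ft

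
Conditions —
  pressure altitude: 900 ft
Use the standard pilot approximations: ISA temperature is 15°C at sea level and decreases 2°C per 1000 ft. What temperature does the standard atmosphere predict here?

13.2°C

ISA temperature = 15 − 2 × (900/1000) = 15 − 1.8 = 13.2°C.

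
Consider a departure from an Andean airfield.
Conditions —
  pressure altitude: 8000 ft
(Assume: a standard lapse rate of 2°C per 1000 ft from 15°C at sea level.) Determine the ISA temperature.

ISA temperature = 15 − 2 × (8000/1000) = 15 − 16 = -1°C.

-1°C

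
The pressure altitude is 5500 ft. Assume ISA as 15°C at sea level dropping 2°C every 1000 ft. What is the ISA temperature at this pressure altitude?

ISA temperature = 15 − 2 × (5500/1000) = 15 − 11 = 4°C.

4°C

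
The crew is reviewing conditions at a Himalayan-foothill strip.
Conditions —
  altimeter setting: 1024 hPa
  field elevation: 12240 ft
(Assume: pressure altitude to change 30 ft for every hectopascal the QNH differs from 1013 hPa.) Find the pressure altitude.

Pressure correction = (1013 − 1024) × 30 = -330 ft.
Pressure altitude = 12240 + (-330) = 11910 ft.

11910 ft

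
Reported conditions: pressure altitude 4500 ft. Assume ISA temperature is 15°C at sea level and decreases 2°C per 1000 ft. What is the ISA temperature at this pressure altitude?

ISA temperature = 15 − 2 × (4500/1000) = 15 − 9 = 6°C.

6°C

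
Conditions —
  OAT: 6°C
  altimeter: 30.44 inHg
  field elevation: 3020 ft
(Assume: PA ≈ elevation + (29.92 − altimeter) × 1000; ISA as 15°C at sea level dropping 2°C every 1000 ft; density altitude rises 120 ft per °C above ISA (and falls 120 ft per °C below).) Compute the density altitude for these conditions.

Pressure altitude = 3020 + (29.92 − 30.44) × 1000 = 3020 + (-520) = 2500 ft.
ISA temperature at 2500 ft = 15 − 2 × (2500/1000) = 10°C.
ISA deviation = 6 − 10 = -4°C.
Density altitude = 2500 + 120 × (-4) = 2020 ft.

2020 ft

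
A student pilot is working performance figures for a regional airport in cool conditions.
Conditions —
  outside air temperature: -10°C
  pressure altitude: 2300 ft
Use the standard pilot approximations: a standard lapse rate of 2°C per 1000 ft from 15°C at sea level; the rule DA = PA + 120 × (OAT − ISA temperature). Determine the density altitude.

ISA temperature at 2300 ft = 15 − 2 × (2300/1000) = 10.4°C.
ISA deviation = -10 − 10.4 = -20.4°C.
Density altitude = 2300 + 120 × (-20.4) = 2300 + (-2448) = -148 ft.

-148 ft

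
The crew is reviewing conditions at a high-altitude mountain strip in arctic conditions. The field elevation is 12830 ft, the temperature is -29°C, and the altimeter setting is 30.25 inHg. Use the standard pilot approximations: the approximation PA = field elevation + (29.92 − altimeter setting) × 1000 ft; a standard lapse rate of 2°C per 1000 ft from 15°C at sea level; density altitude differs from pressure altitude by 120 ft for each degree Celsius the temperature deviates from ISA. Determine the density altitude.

Pressure altitude = 12830 + (29.92 − 30.25) × 1000 = 12830 + (-330) = 12500 ft.
ISA temperature at 12500 ft = 15 − 2 × (12500/1000) = -10°C.
ISA deviation = -29 − (-10) = -19°C.
Density altitude = 12500 + 120 × (-19) = 10220 ft.

10220 ft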